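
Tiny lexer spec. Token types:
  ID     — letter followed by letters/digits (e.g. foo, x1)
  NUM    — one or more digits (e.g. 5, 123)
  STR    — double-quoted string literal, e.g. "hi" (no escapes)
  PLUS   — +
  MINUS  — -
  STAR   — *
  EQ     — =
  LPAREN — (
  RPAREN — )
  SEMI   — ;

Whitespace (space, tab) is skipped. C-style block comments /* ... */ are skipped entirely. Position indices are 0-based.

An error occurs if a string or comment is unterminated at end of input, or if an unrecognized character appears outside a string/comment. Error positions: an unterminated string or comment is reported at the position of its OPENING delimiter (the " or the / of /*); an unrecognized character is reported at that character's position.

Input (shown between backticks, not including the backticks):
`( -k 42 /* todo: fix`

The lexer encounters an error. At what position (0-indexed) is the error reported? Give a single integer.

pos=0: emit LPAREN '('
pos=2: emit MINUS '-'
pos=3: emit ID 'k' (now at pos=4)
pos=5: emit NUM '42' (now at pos=7)
pos=8: enter COMMENT mode (saw '/*')
pos=8: ERROR — unterminated comment (reached EOF)

Answer: 8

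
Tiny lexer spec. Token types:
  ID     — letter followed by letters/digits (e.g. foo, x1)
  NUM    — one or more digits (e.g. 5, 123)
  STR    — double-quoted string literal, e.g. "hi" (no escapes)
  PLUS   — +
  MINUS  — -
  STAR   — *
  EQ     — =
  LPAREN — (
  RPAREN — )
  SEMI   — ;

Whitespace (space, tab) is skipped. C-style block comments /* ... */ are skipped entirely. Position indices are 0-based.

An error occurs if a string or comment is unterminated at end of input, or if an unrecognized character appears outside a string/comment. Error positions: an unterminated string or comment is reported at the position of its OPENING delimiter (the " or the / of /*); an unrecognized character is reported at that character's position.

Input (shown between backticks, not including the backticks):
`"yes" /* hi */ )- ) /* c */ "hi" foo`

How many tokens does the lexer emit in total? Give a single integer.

Answer: 6

Derivation:
pos=0: enter STRING mode
pos=0: emit STR "yes" (now at pos=5)
pos=6: enter COMMENT mode (saw '/*')
exit COMMENT mode (now at pos=14)
pos=15: emit RPAREN ')'
pos=16: emit MINUS '-'
pos=18: emit RPAREN ')'
pos=20: enter COMMENT mode (saw '/*')
exit COMMENT mode (now at pos=27)
pos=28: enter STRING mode
pos=28: emit STR "hi" (now at pos=32)
pos=33: emit ID 'foo' (now at pos=36)
DONE. 6 tokens: [STR, RPAREN, MINUS, RPAREN, STR, ID]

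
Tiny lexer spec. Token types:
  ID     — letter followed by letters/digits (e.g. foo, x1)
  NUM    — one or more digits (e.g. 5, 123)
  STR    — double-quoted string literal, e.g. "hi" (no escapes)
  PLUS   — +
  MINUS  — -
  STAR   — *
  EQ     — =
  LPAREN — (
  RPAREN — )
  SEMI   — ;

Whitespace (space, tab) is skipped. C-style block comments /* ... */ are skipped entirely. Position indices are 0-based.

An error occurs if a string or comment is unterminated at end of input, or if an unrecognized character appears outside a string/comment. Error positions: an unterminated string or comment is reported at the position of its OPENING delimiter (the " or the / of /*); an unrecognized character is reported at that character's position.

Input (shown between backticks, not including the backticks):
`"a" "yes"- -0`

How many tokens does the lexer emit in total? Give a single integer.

pos=0: enter STRING mode
pos=0: emit STR "a" (now at pos=3)
pos=4: enter STRING mode
pos=4: emit STR "yes" (now at pos=9)
pos=9: emit MINUS '-'
pos=11: emit MINUS '-'
pos=12: emit NUM '0' (now at pos=13)
DONE. 5 tokens: [STR, STR, MINUS, MINUS, NUM]

Answer: 5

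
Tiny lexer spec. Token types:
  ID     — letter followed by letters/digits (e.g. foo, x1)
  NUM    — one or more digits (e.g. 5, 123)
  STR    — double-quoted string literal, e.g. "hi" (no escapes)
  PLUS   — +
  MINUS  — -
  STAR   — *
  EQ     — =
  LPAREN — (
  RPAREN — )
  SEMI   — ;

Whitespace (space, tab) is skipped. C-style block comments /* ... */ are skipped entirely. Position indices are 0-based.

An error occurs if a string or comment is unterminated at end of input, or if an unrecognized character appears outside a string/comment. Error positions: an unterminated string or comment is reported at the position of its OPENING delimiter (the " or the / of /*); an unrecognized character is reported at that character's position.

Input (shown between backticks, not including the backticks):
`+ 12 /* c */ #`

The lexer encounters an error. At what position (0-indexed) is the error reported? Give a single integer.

pos=0: emit PLUS '+'
pos=2: emit NUM '12' (now at pos=4)
pos=5: enter COMMENT mode (saw '/*')
exit COMMENT mode (now at pos=12)
pos=13: ERROR — unrecognized char '#'

Answer: 13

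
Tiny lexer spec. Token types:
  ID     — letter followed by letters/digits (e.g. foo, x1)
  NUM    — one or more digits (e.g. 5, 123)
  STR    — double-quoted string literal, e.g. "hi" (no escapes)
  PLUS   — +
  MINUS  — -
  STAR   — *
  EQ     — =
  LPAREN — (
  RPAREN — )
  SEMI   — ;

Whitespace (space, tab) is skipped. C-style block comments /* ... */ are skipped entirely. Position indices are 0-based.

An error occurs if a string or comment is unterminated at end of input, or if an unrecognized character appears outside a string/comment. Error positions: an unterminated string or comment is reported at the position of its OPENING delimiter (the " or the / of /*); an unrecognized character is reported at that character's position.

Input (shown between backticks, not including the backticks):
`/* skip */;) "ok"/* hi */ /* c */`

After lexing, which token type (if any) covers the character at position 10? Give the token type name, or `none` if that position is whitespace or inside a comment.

pos=0: enter COMMENT mode (saw '/*')
exit COMMENT mode (now at pos=10)
pos=10: emit SEMI ';'
pos=11: emit RPAREN ')'
pos=13: enter STRING mode
pos=13: emit STR "ok" (now at pos=17)
pos=17: enter COMMENT mode (saw '/*')
exit COMMENT mode (now at pos=25)
pos=26: enter COMMENT mode (saw '/*')
exit COMMENT mode (now at pos=33)
DONE. 3 tokens: [SEMI, RPAREN, STR]
Position 10: char is ';' -> SEMI

Answer: SEMI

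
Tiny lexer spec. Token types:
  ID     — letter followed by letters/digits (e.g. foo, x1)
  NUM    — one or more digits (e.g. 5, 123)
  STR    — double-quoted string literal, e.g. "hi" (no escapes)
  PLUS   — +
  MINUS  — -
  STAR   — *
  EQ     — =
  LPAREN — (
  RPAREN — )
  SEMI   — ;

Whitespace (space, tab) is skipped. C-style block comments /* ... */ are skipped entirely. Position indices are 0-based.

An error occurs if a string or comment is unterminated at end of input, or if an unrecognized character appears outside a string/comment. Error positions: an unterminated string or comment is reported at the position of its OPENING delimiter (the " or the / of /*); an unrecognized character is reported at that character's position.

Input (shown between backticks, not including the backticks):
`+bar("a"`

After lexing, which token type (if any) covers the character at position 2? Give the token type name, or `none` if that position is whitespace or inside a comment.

pos=0: emit PLUS '+'
pos=1: emit ID 'bar' (now at pos=4)
pos=4: emit LPAREN '('
pos=5: enter STRING mode
pos=5: emit STR "a" (now at pos=8)
DONE. 4 tokens: [PLUS, ID, LPAREN, STR]
Position 2: char is 'a' -> ID

Answer: ID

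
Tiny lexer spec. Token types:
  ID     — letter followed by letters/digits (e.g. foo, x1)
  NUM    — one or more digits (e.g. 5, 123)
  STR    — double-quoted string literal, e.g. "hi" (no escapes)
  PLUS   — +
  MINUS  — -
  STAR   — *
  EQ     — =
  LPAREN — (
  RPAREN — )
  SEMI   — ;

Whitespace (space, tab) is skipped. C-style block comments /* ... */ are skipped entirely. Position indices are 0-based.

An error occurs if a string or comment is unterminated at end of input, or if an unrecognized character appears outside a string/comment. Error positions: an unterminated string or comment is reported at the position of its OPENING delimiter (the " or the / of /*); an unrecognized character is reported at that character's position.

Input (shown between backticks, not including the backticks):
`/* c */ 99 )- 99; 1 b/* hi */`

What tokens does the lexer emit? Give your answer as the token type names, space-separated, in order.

Answer: NUM RPAREN MINUS NUM SEMI NUM ID

Derivation:
pos=0: enter COMMENT mode (saw '/*')
exit COMMENT mode (now at pos=7)
pos=8: emit NUM '99' (now at pos=10)
pos=11: emit RPAREN ')'
pos=12: emit MINUS '-'
pos=14: emit NUM '99' (now at pos=16)
pos=16: emit SEMI ';'
pos=18: emit NUM '1' (now at pos=19)
pos=20: emit ID 'b' (now at pos=21)
pos=21: enter COMMENT mode (saw '/*')
exit COMMENT mode (now at pos=29)
DONE. 7 tokens: [NUM, RPAREN, MINUS, NUM, SEMI, NUM, ID]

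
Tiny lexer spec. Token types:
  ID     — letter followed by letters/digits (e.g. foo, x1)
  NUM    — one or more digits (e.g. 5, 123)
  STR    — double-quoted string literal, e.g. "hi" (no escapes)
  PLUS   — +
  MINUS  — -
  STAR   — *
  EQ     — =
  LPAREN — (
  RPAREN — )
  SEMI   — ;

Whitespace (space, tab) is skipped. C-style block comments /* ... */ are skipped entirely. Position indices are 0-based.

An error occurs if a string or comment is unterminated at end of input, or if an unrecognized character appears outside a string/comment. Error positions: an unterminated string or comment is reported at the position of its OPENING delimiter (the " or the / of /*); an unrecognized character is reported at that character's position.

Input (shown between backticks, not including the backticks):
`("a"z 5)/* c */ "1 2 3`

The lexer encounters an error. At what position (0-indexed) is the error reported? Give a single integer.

Answer: 16

Derivation:
pos=0: emit LPAREN '('
pos=1: enter STRING mode
pos=1: emit STR "a" (now at pos=4)
pos=4: emit ID 'z' (now at pos=5)
pos=6: emit NUM '5' (now at pos=7)
pos=7: emit RPAREN ')'
pos=8: enter COMMENT mode (saw '/*')
exit COMMENT mode (now at pos=15)
pos=16: enter STRING mode
pos=16: ERROR — unterminated string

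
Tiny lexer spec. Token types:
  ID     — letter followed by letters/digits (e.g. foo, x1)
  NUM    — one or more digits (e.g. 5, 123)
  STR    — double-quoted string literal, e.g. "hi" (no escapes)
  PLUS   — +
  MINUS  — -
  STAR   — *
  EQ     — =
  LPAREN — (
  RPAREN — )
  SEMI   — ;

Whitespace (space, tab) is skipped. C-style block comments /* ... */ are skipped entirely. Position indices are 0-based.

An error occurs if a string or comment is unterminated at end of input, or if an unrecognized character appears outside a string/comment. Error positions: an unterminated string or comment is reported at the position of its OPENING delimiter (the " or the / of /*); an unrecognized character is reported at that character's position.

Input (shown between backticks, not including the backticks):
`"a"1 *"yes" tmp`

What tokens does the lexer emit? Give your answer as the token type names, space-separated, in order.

pos=0: enter STRING mode
pos=0: emit STR "a" (now at pos=3)
pos=3: emit NUM '1' (now at pos=4)
pos=5: emit STAR '*'
pos=6: enter STRING mode
pos=6: emit STR "yes" (now at pos=11)
pos=12: emit ID 'tmp' (now at pos=15)
DONE. 5 tokens: [STR, NUM, STAR, STR, ID]

Answer: STR NUM STAR STR ID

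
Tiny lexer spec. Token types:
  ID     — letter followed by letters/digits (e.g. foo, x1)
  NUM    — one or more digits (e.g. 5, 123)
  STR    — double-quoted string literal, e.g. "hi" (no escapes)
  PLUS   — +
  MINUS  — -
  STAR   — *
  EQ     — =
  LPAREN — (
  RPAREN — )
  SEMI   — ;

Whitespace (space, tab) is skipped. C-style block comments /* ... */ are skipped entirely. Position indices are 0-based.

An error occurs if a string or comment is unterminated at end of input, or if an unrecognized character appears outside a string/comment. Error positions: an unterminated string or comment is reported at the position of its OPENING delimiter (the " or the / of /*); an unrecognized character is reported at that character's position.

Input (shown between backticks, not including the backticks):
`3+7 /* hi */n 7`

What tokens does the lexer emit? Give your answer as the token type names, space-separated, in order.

pos=0: emit NUM '3' (now at pos=1)
pos=1: emit PLUS '+'
pos=2: emit NUM '7' (now at pos=3)
pos=4: enter COMMENT mode (saw '/*')
exit COMMENT mode (now at pos=12)
pos=12: emit ID 'n' (now at pos=13)
pos=14: emit NUM '7' (now at pos=15)
DONE. 5 tokens: [NUM, PLUS, NUM, ID, NUM]

Answer: NUM PLUS NUM ID NUM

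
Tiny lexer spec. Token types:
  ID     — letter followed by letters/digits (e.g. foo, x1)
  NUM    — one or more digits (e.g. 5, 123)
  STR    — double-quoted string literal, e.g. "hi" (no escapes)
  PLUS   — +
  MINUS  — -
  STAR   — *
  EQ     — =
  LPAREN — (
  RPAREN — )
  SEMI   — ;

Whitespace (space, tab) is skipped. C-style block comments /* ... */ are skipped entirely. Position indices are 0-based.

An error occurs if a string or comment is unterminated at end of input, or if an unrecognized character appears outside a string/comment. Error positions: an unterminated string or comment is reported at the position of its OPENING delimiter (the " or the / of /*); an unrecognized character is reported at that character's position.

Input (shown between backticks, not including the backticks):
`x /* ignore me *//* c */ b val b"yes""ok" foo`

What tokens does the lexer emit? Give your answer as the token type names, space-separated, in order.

pos=0: emit ID 'x' (now at pos=1)
pos=2: enter COMMENT mode (saw '/*')
exit COMMENT mode (now at pos=17)
pos=17: enter COMMENT mode (saw '/*')
exit COMMENT mode (now at pos=24)
pos=25: emit ID 'b' (now at pos=26)
pos=27: emit ID 'val' (now at pos=30)
pos=31: emit ID 'b' (now at pos=32)
pos=32: enter STRING mode
pos=32: emit STR "yes" (now at pos=37)
pos=37: enter STRING mode
pos=37: emit STR "ok" (now at pos=41)
pos=42: emit ID 'foo' (now at pos=45)
DONE. 7 tokens: [ID, ID, ID, ID, STR, STR, ID]

Answer: ID ID ID ID STR STR ID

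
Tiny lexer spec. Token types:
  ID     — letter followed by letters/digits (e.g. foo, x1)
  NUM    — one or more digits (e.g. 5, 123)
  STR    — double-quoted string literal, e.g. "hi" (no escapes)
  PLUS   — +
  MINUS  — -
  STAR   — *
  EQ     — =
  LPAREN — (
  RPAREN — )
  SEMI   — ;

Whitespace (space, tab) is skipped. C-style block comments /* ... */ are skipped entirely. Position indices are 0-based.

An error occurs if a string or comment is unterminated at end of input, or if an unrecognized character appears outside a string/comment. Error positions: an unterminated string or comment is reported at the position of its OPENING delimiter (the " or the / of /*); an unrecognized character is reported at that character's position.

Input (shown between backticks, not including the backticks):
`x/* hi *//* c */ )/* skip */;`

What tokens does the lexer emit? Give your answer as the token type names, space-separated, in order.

pos=0: emit ID 'x' (now at pos=1)
pos=1: enter COMMENT mode (saw '/*')
exit COMMENT mode (now at pos=9)
pos=9: enter COMMENT mode (saw '/*')
exit COMMENT mode (now at pos=16)
pos=17: emit RPAREN ')'
pos=18: enter COMMENT mode (saw '/*')
exit COMMENT mode (now at pos=28)
pos=28: emit SEMI ';'
DONE. 3 tokens: [ID, RPAREN, SEMI]

Answer: ID RPAREN SEMI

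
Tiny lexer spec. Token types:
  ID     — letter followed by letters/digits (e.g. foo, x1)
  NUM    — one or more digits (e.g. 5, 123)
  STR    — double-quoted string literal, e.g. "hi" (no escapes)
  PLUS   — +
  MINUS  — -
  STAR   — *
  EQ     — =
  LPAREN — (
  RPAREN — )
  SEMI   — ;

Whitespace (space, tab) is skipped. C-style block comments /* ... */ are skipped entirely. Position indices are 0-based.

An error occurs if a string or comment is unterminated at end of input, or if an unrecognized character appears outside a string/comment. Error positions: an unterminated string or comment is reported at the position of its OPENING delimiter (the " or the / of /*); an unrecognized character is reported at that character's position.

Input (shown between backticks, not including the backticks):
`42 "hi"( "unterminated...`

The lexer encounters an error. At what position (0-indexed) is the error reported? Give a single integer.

pos=0: emit NUM '42' (now at pos=2)
pos=3: enter STRING mode
pos=3: emit STR "hi" (now at pos=7)
pos=7: emit LPAREN '('
pos=9: enter STRING mode
pos=9: ERROR — unterminated string

Answer: 9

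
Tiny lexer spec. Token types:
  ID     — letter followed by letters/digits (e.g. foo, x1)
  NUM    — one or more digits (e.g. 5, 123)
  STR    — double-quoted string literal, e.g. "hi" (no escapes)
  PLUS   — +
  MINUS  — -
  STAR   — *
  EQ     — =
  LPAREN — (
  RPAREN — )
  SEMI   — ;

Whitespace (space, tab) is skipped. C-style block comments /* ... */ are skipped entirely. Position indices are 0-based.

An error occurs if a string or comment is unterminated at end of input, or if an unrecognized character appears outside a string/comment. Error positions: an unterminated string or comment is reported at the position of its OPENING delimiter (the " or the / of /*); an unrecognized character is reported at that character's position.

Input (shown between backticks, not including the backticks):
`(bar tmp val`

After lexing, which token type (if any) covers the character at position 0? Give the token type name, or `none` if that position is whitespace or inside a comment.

pos=0: emit LPAREN '('
pos=1: emit ID 'bar' (now at pos=4)
pos=5: emit ID 'tmp' (now at pos=8)
pos=9: emit ID 'val' (now at pos=12)
DONE. 4 tokens: [LPAREN, ID, ID, ID]
Position 0: char is '(' -> LPAREN

Answer: LPAREN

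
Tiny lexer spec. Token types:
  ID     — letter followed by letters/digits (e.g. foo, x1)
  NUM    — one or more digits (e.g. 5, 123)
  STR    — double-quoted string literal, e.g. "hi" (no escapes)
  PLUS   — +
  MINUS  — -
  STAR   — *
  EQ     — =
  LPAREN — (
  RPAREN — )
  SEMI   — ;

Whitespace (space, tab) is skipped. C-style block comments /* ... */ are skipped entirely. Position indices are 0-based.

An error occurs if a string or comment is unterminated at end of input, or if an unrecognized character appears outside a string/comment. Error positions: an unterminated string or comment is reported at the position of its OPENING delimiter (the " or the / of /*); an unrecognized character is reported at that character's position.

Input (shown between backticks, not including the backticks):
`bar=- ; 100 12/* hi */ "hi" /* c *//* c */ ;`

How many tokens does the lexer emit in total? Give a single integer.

pos=0: emit ID 'bar' (now at pos=3)
pos=3: emit EQ '='
pos=4: emit MINUS '-'
pos=6: emit SEMI ';'
pos=8: emit NUM '100' (now at pos=11)
pos=12: emit NUM '12' (now at pos=14)
pos=14: enter COMMENT mode (saw '/*')
exit COMMENT mode (now at pos=22)
pos=23: enter STRING mode
pos=23: emit STR "hi" (now at pos=27)
pos=28: enter COMMENT mode (saw '/*')
exit COMMENT mode (now at pos=35)
pos=35: enter COMMENT mode (saw '/*')
exit COMMENT mode (now at pos=42)
pos=43: emit SEMI ';'
DONE. 8 tokens: [ID, EQ, MINUS, SEMI, NUM, NUM, STR, SEMI]

Answer: 8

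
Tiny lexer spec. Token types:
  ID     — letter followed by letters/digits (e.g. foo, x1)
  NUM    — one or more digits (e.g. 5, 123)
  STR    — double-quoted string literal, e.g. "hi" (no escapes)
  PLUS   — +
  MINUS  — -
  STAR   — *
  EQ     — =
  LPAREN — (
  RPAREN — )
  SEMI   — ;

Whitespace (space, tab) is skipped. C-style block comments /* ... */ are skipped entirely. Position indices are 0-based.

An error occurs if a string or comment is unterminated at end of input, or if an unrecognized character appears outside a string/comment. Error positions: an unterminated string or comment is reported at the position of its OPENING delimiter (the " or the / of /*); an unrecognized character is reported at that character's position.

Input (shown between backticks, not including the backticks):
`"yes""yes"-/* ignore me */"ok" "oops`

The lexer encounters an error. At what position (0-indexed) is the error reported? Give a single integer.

pos=0: enter STRING mode
pos=0: emit STR "yes" (now at pos=5)
pos=5: enter STRING mode
pos=5: emit STR "yes" (now at pos=10)
pos=10: emit MINUS '-'
pos=11: enter COMMENT mode (saw '/*')
exit COMMENT mode (now at pos=26)
pos=26: enter STRING mode
pos=26: emit STR "ok" (now at pos=30)
pos=31: enter STRING mode
pos=31: ERROR — unterminated string

Answer: 31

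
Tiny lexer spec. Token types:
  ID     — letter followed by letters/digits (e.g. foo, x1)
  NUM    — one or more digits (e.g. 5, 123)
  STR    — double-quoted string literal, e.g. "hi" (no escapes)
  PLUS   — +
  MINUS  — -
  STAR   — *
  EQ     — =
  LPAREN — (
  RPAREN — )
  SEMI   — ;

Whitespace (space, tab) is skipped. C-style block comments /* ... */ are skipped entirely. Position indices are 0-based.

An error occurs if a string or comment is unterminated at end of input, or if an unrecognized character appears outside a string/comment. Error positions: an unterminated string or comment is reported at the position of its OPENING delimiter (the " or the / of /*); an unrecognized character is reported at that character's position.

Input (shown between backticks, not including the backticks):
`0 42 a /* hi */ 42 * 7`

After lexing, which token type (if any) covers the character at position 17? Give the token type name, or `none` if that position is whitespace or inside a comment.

Answer: NUM

Derivation:
pos=0: emit NUM '0' (now at pos=1)
pos=2: emit NUM '42' (now at pos=4)
pos=5: emit ID 'a' (now at pos=6)
pos=7: enter COMMENT mode (saw '/*')
exit COMMENT mode (now at pos=15)
pos=16: emit NUM '42' (now at pos=18)
pos=19: emit STAR '*'
pos=21: emit NUM '7' (now at pos=22)
DONE. 6 tokens: [NUM, NUM, ID, NUM, STAR, NUM]
Position 17: char is '2' -> NUM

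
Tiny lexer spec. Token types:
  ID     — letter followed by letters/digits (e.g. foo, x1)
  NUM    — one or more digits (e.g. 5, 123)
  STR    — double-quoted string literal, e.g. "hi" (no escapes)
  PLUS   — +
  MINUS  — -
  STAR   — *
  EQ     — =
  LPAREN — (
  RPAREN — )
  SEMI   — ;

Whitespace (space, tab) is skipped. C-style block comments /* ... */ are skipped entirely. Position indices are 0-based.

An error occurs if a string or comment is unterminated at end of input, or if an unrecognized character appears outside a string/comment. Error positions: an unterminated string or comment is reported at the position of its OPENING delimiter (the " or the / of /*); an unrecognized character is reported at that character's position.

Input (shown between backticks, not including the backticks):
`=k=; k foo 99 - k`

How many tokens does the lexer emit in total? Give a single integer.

pos=0: emit EQ '='
pos=1: emit ID 'k' (now at pos=2)
pos=2: emit EQ '='
pos=3: emit SEMI ';'
pos=5: emit ID 'k' (now at pos=6)
pos=7: emit ID 'foo' (now at pos=10)
pos=11: emit NUM '99' (now at pos=13)
pos=14: emit MINUS '-'
pos=16: emit ID 'k' (now at pos=17)
DONE. 9 tokens: [EQ, ID, EQ, SEMI, ID, ID, NUM, MINUS, ID]

Answer: 9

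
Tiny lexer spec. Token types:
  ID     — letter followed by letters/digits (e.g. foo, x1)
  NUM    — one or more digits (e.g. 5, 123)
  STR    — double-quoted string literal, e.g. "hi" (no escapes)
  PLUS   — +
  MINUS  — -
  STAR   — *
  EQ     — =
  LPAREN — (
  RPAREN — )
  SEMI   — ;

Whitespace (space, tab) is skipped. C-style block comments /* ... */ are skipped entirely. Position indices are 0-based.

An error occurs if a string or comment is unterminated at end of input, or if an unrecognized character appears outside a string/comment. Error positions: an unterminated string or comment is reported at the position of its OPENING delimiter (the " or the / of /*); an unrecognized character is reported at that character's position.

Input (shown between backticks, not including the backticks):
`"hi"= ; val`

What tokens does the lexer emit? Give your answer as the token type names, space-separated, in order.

Answer: STR EQ SEMI ID

Derivation:
pos=0: enter STRING mode
pos=0: emit STR "hi" (now at pos=4)
pos=4: emit EQ '='
pos=6: emit SEMI ';'
pos=8: emit ID 'val' (now at pos=11)
DONE. 4 tokens: [STR, EQ, SEMI, ID]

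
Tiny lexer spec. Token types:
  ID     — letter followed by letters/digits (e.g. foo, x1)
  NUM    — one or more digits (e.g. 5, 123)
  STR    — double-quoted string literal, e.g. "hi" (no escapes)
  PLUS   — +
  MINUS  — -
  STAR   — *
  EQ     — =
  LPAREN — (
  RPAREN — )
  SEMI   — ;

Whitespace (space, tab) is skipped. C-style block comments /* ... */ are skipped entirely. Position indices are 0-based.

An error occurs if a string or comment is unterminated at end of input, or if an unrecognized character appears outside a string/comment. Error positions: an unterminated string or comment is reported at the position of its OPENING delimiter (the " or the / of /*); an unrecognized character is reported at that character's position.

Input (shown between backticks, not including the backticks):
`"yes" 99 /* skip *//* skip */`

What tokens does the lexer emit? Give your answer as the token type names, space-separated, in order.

Answer: STR NUM

Derivation:
pos=0: enter STRING mode
pos=0: emit STR "yes" (now at pos=5)
pos=6: emit NUM '99' (now at pos=8)
pos=9: enter COMMENT mode (saw '/*')
exit COMMENT mode (now at pos=19)
pos=19: enter COMMENT mode (saw '/*')
exit COMMENT mode (now at pos=29)
DONE. 2 tokens: [STR, NUM]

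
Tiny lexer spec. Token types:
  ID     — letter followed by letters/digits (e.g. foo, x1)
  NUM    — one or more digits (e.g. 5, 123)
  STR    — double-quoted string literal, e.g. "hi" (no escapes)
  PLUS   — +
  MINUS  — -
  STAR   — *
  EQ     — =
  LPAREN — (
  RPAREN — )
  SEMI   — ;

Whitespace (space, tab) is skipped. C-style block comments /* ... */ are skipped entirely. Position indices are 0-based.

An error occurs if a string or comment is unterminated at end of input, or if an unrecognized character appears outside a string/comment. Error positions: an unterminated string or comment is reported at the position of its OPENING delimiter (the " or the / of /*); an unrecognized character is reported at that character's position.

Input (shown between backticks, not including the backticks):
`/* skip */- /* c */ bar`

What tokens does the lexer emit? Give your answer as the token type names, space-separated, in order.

Answer: MINUS ID

Derivation:
pos=0: enter COMMENT mode (saw '/*')
exit COMMENT mode (now at pos=10)
pos=10: emit MINUS '-'
pos=12: enter COMMENT mode (saw '/*')
exit COMMENT mode (now at pos=19)
pos=20: emit ID 'bar' (now at pos=23)
DONE. 2 tokens: [MINUS, ID]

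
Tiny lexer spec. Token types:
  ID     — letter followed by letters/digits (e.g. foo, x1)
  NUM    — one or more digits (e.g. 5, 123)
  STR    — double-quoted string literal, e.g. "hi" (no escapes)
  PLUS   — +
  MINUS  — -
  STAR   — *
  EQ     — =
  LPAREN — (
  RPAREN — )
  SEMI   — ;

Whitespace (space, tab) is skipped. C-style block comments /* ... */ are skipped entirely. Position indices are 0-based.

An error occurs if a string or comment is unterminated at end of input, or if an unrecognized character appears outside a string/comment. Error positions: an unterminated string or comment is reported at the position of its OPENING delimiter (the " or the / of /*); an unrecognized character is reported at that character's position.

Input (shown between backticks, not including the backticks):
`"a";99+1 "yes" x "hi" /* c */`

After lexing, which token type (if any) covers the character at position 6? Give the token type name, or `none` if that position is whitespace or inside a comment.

Answer: PLUS

Derivation:
pos=0: enter STRING mode
pos=0: emit STR "a" (now at pos=3)
pos=3: emit SEMI ';'
pos=4: emit NUM '99' (now at pos=6)
pos=6: emit PLUS '+'
pos=7: emit NUM '1' (now at pos=8)
pos=9: enter STRING mode
pos=9: emit STR "yes" (now at pos=14)
pos=15: emit ID 'x' (now at pos=16)
pos=17: enter STRING mode
pos=17: emit STR "hi" (now at pos=21)
pos=22: enter COMMENT mode (saw '/*')
exit COMMENT mode (now at pos=29)
DONE. 8 tokens: [STR, SEMI, NUM, PLUS, NUM, STR, ID, STR]
Position 6: char is '+' -> PLUS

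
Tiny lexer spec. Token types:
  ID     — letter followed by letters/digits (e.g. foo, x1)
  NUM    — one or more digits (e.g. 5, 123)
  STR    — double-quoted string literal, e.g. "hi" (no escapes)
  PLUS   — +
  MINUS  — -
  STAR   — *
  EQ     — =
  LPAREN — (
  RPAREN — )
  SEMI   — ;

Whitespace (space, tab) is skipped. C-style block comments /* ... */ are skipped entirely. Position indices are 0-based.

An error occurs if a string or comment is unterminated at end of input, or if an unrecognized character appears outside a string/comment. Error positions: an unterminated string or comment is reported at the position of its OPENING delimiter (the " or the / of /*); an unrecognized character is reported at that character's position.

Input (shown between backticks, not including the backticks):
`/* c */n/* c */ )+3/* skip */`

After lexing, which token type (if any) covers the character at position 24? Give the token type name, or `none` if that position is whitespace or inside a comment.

Answer: none

Derivation:
pos=0: enter COMMENT mode (saw '/*')
exit COMMENT mode (now at pos=7)
pos=7: emit ID 'n' (now at pos=8)
pos=8: enter COMMENT mode (saw '/*')
exit COMMENT mode (now at pos=15)
pos=16: emit RPAREN ')'
pos=17: emit PLUS '+'
pos=18: emit NUM '3' (now at pos=19)
pos=19: enter COMMENT mode (saw '/*')
exit COMMENT mode (now at pos=29)
DONE. 4 tokens: [ID, RPAREN, PLUS, NUM]
Position 24: char is 'i' -> none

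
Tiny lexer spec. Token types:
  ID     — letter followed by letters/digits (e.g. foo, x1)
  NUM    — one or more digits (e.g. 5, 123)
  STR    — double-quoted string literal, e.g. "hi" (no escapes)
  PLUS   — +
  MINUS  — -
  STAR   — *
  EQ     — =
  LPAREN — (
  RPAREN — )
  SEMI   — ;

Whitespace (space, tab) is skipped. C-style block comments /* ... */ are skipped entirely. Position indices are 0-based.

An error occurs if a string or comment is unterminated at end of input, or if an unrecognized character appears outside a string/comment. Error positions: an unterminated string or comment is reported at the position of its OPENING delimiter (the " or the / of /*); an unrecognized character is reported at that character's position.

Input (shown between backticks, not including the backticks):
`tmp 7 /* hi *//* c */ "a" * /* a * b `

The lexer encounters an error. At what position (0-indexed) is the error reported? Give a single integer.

Answer: 28

Derivation:
pos=0: emit ID 'tmp' (now at pos=3)
pos=4: emit NUM '7' (now at pos=5)
pos=6: enter COMMENT mode (saw '/*')
exit COMMENT mode (now at pos=14)
pos=14: enter COMMENT mode (saw '/*')
exit COMMENT mode (now at pos=21)
pos=22: enter STRING mode
pos=22: emit STR "a" (now at pos=25)
pos=26: emit STAR '*'
pos=28: enter COMMENT mode (saw '/*')
pos=28: ERROR — unterminated comment (reached EOF)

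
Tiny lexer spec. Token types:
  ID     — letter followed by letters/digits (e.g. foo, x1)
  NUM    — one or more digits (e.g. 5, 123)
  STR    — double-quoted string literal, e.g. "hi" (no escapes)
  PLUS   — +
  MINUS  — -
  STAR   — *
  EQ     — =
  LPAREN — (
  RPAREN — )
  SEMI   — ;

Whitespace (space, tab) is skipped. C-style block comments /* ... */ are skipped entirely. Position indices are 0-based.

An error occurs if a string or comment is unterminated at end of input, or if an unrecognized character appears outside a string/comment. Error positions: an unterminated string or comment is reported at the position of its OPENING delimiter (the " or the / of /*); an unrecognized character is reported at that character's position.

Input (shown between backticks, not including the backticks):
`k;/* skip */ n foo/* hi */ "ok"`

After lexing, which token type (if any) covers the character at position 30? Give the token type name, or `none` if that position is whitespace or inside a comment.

pos=0: emit ID 'k' (now at pos=1)
pos=1: emit SEMI ';'
pos=2: enter COMMENT mode (saw '/*')
exit COMMENT mode (now at pos=12)
pos=13: emit ID 'n' (now at pos=14)
pos=15: emit ID 'foo' (now at pos=18)
pos=18: enter COMMENT mode (saw '/*')
exit COMMENT mode (now at pos=26)
pos=27: enter STRING mode
pos=27: emit STR "ok" (now at pos=31)
DONE. 5 tokens: [ID, SEMI, ID, ID, STR]
Position 30: char is '"' -> STR

Answer: STR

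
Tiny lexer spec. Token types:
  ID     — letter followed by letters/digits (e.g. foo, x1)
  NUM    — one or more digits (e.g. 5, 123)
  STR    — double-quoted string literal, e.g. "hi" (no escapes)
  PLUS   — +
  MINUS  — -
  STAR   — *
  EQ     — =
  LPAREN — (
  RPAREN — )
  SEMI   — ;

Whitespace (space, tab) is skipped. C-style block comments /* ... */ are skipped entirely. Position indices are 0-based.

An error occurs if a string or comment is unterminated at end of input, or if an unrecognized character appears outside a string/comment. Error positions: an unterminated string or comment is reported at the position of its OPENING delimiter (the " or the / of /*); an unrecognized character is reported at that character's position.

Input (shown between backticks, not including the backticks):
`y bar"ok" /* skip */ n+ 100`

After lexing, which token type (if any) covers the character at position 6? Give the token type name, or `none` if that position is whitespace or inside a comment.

Answer: STR

Derivation:
pos=0: emit ID 'y' (now at pos=1)
pos=2: emit ID 'bar' (now at pos=5)
pos=5: enter STRING mode
pos=5: emit STR "ok" (now at pos=9)
pos=10: enter COMMENT mode (saw '/*')
exit COMMENT mode (now at pos=20)
pos=21: emit ID 'n' (now at pos=22)
pos=22: emit PLUS '+'
pos=24: emit NUM '100' (now at pos=27)
DONE. 6 tokens: [ID, ID, STR, ID, PLUS, NUM]
Position 6: char is 'o' -> STR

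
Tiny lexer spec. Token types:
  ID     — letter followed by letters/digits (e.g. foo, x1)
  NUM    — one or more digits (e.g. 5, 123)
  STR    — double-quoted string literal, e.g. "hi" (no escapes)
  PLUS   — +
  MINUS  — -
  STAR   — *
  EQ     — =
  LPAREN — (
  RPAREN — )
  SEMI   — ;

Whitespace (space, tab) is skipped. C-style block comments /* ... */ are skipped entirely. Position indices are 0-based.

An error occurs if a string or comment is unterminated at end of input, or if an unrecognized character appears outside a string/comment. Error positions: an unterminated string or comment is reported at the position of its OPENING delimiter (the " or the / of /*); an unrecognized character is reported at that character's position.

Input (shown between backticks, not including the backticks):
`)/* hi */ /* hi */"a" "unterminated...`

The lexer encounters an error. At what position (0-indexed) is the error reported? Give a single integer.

pos=0: emit RPAREN ')'
pos=1: enter COMMENT mode (saw '/*')
exit COMMENT mode (now at pos=9)
pos=10: enter COMMENT mode (saw '/*')
exit COMMENT mode (now at pos=18)
pos=18: enter STRING mode
pos=18: emit STR "a" (now at pos=21)
pos=22: enter STRING mode
pos=22: ERROR — unterminated string

Answer: 22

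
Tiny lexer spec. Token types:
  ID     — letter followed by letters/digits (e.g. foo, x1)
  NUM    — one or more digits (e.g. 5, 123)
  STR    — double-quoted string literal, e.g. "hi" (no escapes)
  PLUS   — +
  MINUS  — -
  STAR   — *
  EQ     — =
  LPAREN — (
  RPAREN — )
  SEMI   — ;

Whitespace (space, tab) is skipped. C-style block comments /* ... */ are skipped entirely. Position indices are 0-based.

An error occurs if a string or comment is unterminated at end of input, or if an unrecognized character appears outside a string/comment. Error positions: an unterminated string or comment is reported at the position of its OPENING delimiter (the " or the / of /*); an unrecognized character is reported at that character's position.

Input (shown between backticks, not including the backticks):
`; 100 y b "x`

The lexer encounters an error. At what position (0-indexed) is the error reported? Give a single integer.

pos=0: emit SEMI ';'
pos=2: emit NUM '100' (now at pos=5)
pos=6: emit ID 'y' (now at pos=7)
pos=8: emit ID 'b' (now at pos=9)
pos=10: enter STRING mode
pos=10: ERROR — unterminated string

Answer: 10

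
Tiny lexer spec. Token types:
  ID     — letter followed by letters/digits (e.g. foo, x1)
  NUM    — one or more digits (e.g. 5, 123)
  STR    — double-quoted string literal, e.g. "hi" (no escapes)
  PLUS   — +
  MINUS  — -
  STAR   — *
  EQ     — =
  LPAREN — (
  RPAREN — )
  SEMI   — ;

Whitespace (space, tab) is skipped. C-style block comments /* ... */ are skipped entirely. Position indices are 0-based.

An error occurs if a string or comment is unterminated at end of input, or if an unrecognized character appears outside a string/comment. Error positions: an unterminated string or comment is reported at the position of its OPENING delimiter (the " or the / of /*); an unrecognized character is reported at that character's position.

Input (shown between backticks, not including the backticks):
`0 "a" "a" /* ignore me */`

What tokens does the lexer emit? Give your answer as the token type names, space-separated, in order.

pos=0: emit NUM '0' (now at pos=1)
pos=2: enter STRING mode
pos=2: emit STR "a" (now at pos=5)
pos=6: enter STRING mode
pos=6: emit STR "a" (now at pos=9)
pos=10: enter COMMENT mode (saw '/*')
exit COMMENT mode (now at pos=25)
DONE. 3 tokens: [NUM, STR, STR]

Answer: NUM STR STR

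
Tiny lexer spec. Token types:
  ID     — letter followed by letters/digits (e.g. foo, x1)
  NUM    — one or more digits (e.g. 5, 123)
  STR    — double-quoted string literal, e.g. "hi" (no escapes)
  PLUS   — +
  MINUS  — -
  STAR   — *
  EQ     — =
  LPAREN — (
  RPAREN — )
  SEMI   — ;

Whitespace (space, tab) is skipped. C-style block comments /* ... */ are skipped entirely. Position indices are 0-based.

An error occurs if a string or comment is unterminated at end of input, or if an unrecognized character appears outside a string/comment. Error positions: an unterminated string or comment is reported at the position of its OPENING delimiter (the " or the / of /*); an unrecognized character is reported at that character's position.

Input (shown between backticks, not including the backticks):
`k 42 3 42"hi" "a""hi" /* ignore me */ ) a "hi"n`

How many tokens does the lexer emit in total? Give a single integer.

Answer: 11

Derivation:
pos=0: emit ID 'k' (now at pos=1)
pos=2: emit NUM '42' (now at pos=4)
pos=5: emit NUM '3' (now at pos=6)
pos=7: emit NUM '42' (now at pos=9)
pos=9: enter STRING mode
pos=9: emit STR "hi" (now at pos=13)
pos=14: enter STRING mode
pos=14: emit STR "a" (now at pos=17)
pos=17: enter STRING mode
pos=17: emit STR "hi" (now at pos=21)
pos=22: enter COMMENT mode (saw '/*')
exit COMMENT mode (now at pos=37)
pos=38: emit RPAREN ')'
pos=40: emit ID 'a' (now at pos=41)
pos=42: enter STRING mode
pos=42: emit STR "hi" (now at pos=46)
pos=46: emit ID 'n' (now at pos=47)
DONE. 11 tokens: [ID, NUM, NUM, NUM, STR, STR, STR, RPAREN, ID, STR, ID]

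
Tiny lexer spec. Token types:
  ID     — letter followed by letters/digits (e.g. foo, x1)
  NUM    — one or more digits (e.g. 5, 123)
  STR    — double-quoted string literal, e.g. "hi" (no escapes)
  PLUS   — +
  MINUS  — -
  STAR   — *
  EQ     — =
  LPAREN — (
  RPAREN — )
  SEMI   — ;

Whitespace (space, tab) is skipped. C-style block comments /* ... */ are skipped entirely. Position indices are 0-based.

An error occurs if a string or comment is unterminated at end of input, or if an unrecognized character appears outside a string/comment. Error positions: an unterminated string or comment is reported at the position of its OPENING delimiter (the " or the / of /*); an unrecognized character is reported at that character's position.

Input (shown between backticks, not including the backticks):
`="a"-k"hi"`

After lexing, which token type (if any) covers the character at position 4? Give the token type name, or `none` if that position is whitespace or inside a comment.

pos=0: emit EQ '='
pos=1: enter STRING mode
pos=1: emit STR "a" (now at pos=4)
pos=4: emit MINUS '-'
pos=5: emit ID 'k' (now at pos=6)
pos=6: enter STRING mode
pos=6: emit STR "hi" (now at pos=10)
DONE. 5 tokens: [EQ, STR, MINUS, ID, STR]
Position 4: char is '-' -> MINUS

Answer: MINUS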